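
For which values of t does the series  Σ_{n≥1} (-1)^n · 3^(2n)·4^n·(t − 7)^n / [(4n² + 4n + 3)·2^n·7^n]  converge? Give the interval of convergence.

[119/18, 133/18]

Ratio test: |a_{n+1}/a_n| = [(4n² + 4n + 3)/(4(n+1)² + 4(n+1) + 3)] · 9·4/(2·7) → 18/7 as n → ∞.
The series converges when 18/7 · |t − 7| < 1, giving R = 7/18.
When t = 133/18, the terms are on the order of 1/n², so the series converges absolutely by comparison with the p-series (p = 2 > 1).
Endpoint t = 119/18: the terms are on the order of 1/n², so the series converges absolutely by comparison with the p-series (p = 2 > 1).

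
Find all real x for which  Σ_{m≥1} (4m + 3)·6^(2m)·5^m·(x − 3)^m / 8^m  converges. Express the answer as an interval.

The ratio of consecutive coefficients is [(4(m+1) + 3)/(4m + 3)] · 36·5/8 → 45/2.
The series converges when 45/2 · |x − 3| < 1, giving R = 2/45.
Check x = 137/45: the m-th term does not approach 0; divergence by the term test.
Endpoint x = 133/45: the terms have absolute value of order m, which does not tend to 0, so the series diverges by the divergence test.

(133/45, 137/45)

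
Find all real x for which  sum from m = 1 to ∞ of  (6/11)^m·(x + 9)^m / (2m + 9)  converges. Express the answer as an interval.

[-65/6, -43/6)

Ratio test: |a_{m+1}/a_m| = [(2m + 9)/(2(m+1) + 9)] · 6/11 → 6/11 as m → ∞.
Hence the series converges for |x + 9| < 1/(6/11) = 11/6, so the radius of convergence is 11/6.
Endpoint x = -43/6: comparison with the harmonic series Σ 1/m shows the series diverges.
Check x = -65/6: an alternating series whose terms decrease to 0 in absolute value, so it converges by the Leibniz criterion.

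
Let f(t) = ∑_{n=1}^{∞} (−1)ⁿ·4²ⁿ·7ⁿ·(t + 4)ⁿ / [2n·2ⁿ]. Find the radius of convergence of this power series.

R = 1/56

By the ratio test, |a_{n+1}/a_n| = [2n/2(n+1)] · 16·7/2 → 56.
Convergence for |t + 4| · 56 < 1, i.e. |t + 4| < 1/56. So R = 1/56.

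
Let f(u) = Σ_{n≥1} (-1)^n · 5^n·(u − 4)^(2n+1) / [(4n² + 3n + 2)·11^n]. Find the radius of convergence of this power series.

Apply the ratio test: |a_{n+1}| / |a_n| = [(4n² + 3n + 2)/(4(n+1)² + 3(n+1) + 2)] · 5/11, which tends to 5/11 as n → ∞.
Since the exponent of (u − 4) increases by 2 each term, convergence requires |u − 4|² < 11/5, hence R = √55/5.

R = √55/5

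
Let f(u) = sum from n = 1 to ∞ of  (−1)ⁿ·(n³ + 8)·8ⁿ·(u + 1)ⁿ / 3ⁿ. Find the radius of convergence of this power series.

The ratio of consecutive coefficients is [((n+1)³ + 8)/(n³ + 8)] · 8/3 → 8/3.
Convergence for |u + 1| · 8/3 < 1, i.e. |u + 1| < 3/8. So R = 3/8.

R = 3/8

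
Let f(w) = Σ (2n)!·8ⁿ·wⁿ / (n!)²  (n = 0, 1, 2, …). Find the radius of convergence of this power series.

R = 1/32

By the ratio test, |a_{n+1}/a_n| = (2n+1)·(2n+2)/(n+1)² · 8 → 32.
Thus R = 1/(32) = 1/32.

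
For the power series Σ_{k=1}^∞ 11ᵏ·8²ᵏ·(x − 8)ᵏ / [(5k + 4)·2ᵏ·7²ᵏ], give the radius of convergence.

The ratio of consecutive coefficients is [(5k + 4)/(5(k+1) + 4)] · 11·64/(2·49) → 352/49.
The series converges when 352/49 · |x − 8| < 1, giving R = 49/352.

R = 49/352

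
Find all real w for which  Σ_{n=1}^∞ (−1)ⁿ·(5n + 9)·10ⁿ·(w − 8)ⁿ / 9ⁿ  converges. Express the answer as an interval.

Apply the ratio test: |a_{n+1}| / |a_n| = [(5(n+1) + 9)/(5n + 9)] · 10/9, which tends to 10/9 as n → ∞.
The series converges when 10/9 · |w − 8| < 1, giving R = 9/10.
At w = 89/10: the n-th term does not approach 0; divergence by the term test.
When w = 71/10, the n-th term does not approach 0; divergence by the term test.

(71/10, 89/10)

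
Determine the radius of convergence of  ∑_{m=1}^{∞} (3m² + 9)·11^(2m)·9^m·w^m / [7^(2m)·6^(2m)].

R = 196/121

The ratio of consecutive coefficients is [(3(m+1)² + 9)/(3m² + 9)] · 121·9/(49·36) → 121/196.
Thus R = 1/(121/196) = 196/121.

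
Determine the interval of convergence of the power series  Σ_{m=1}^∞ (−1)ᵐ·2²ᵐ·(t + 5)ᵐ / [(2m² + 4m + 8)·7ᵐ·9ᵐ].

[-83/4, 43/4]

The ratio of consecutive coefficients is [(2m² + 4m + 8)/(2(m+1)² + 4(m+1) + 8)] · 4/(7·9) → 4/63.
Hence the series converges for |t + 5| < 1/(4/63) = 63/4, so the radius of convergence is 63/4.
Endpoint t = 43/4: the series is dominated by a constant times Σ 1/m², which converges (p = 2 > 1).
At t = -83/4: absolute convergence follows by limit comparison with Σ 1/m².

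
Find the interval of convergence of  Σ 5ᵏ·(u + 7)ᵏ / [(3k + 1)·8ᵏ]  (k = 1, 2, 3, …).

[-43/5, -27/5)

The ratio of consecutive coefficients is [(3k + 1)/(3(k+1) + 1)] · 5/8 → 5/8.
Thus R = 1/(5/8) = 8/5.
When u = -27/5, the terms behave like c/k; limit comparison with the harmonic series gives divergence.
Check u = -43/5: convergence follows from the alternating series test (terms decrease monotonically to 0).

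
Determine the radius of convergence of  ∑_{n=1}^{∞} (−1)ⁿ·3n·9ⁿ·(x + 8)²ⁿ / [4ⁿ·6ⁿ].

R = 2√6/3

Ratio test: |a_{n+1}/a_n| = [3(n+1)/3n] · 9/(4·6) → 3/8 as n → ∞.
Since the exponent of (x + 8) increases by 2 each term, convergence requires |x + 8|² < 8/3, hence R = 2√6/3.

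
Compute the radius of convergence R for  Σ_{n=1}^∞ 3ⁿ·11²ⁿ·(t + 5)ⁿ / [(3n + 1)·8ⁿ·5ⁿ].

R = 40/363

Apply the ratio test: |a_{n+1}| / |a_n| = [(3n + 1)/(3(n+1) + 1)] · 3·121/(8·5), which tends to 363/40 as n → ∞.
Thus R = 1/(363/40) = 40/363.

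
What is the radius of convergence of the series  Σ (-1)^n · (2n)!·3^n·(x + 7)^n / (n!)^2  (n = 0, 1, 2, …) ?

R = 1/12

The ratio of consecutive coefficients is (2n+1)·(2n+2)/(n+1)² · 3 → 12.
Convergence for |x + 7| · 12 < 1, i.e. |x + 7| < 1/12. So R = 1/12.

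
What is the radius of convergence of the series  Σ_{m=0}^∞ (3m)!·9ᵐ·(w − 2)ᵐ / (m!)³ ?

Ratio test: |a_{m+1}/a_m| = (3m+1)·(3m+2)·(3m+3)/(m+1)³ · 9 → 243 as m → ∞.
Convergence for |w − 2| · 243 < 1, i.e. |w − 2| < 1/243. So R = 1/243.

R = 1/243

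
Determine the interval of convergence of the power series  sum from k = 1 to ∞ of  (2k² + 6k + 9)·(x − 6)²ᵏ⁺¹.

(5, 7)

The ratio of consecutive coefficients is (2(k+1)² + 6(k+1) + 9)/(2k² + 6k + 9) → 1.
Writing y = (x − 6)², the series in y has radius 1, so |x − 6| < √(1) = 1 and R = 1.
Endpoint x = 7: the terms do not tend to 0, so the series diverges.
Check x = 5: the k-th term does not approach 0; divergence by the term test.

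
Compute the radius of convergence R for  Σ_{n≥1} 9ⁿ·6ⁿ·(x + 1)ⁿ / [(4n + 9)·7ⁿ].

Apply the ratio test: |a_{n+1}| / |a_n| = [(4n + 9)/(4(n+1) + 9)] · 9·6/7, which tends to 54/7 as n → ∞.
Convergence for |x + 1| · 54/7 < 1, i.e. |x + 1| < 7/54. So R = 7/54.

R = 7/54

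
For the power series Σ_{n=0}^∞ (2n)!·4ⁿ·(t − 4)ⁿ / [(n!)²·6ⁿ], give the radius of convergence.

The ratio of consecutive coefficients is (2n+1)·(2n+2)/(n+1)² · 4/6 → 8/3.
The series converges when 8/3 · |t − 4| < 1, giving R = 3/8.

R = 3/8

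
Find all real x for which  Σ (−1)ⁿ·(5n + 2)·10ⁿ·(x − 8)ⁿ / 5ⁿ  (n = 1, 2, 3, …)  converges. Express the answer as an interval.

The ratio of consecutive coefficients is [(5(n+1) + 2)/(5n + 2)] · 10/5 → 2.
Convergence for |x − 8| · 2 < 1, i.e. |x − 8| < 1/2. So R = 1/2.
When x = 17/2, the terms do not tend to 0, so the series diverges.
Endpoint x = 15/2: the terms have absolute value of order n, which does not tend to 0, so the series diverges by the divergence test.

(15/2, 17/2)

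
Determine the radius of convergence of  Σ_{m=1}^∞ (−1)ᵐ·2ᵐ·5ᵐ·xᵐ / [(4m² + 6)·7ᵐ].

R = 7/10

By the ratio test, |a_{m+1}/a_m| = [(4m² + 6)/(4(m+1)² + 6)] · 2·5/7 → 10/7.
Hence the series converges for |x| < 1/(10/7) = 7/10, so the radius of convergence is 7/10.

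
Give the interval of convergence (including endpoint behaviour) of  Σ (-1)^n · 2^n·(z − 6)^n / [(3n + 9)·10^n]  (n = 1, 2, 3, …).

(1, 11]

The ratio of consecutive coefficients is [(3n + 9)/(3(n+1) + 9)] · 2/10 → 1/5.
Hence the series converges for |z − 6| < 1/(1/5) = 5, so the radius of convergence is 5.
Check z = 11: the terms alternate in sign and decrease monotonically to 0 in absolute value (size ~ c/n), so the alternating series test gives convergence.
Check z = 1: comparison with the harmonic series Σ 1/n shows the series diverges.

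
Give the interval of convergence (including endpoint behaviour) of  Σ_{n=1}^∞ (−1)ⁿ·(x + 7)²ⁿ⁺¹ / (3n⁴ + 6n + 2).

The ratio of consecutive coefficients is (3n⁴ + 6n + 2)/(3(n+1)⁴ + 6(n+1) + 2) → 1.
Since the exponent of (x + 7) increases by 2 each term, convergence requires |x + 7|² < 1, hence R = 1.
Check x = -6: absolute convergence follows by limit comparison with Σ 1/n⁴.
When x = -8, the series is dominated by a constant times Σ 1/n⁴, which converges (p = 4 > 1).

[-8, -6]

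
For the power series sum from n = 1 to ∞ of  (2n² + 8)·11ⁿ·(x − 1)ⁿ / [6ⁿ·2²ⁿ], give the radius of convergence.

Ratio test: |a_{n+1}/a_n| = [(2(n+1)² + 8)/(2n² + 8)] · 11/(6·4) → 11/24 as n → ∞.
Convergence for |x − 1| · 11/24 < 1, i.e. |x − 1| < 24/11. So R = 24/11.

R = 24/11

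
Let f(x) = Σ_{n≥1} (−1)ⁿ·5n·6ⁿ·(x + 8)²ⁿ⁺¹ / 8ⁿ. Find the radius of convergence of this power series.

R = 2√3/3

The ratio of consecutive coefficients is [5(n+1)/5n] · 6/8 → 3/4.
Successive powers of (x + 8) differ by 2, so the series converges when |x + 8|² · 3/4 < 1, i.e. |x + 8| < √(4/3). So R = 2√3/3.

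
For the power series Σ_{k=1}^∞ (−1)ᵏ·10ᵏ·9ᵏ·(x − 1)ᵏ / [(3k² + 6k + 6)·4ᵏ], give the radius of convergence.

By the ratio test, |a_{k+1}/a_k| = [(3k² + 6k + 6)/(3(k+1)² + 6(k+1) + 6)] · 10·9/4 → 45/2.
The series converges when 45/2 · |x − 1| < 1, giving R = 2/45.

R = 2/45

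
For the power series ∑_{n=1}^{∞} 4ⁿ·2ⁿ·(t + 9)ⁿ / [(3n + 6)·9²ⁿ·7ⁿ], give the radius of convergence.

R = 567/8

Apply the ratio test: |a_{n+1}| / |a_n| = [(3n + 6)/(3(n+1) + 6)] · 4·2/(81·7), which tends to 8/567 as n → ∞.
Convergence for |t + 9| · 8/567 < 1, i.e. |t + 9| < 567/8. So R = 567/8.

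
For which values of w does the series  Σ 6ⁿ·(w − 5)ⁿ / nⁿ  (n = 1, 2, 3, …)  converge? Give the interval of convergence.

Root test: |a_n|^(1/n) = 6/n → 0.
The limit is 0 for every w, so R = ∞.

(−∞, ∞)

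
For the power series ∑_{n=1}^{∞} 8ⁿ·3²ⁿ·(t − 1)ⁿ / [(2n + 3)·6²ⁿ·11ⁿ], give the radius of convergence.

R = 11/2

Ratio test: |a_{n+1}/a_n| = [(2n + 3)/(2(n+1) + 3)] · 8·9/(36·11) → 2/11 as n → ∞.
Convergence for |t − 1| · 2/11 < 1, i.e. |t − 1| < 11/2. So R = 11/2.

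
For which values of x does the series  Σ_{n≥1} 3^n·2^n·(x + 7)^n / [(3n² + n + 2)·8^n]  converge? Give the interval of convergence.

The ratio of consecutive coefficients is [(3n² + n + 2)/(3(n+1)² + (n+1) + 2)] · 3·2/8 → 3/4.
Hence the series converges for |x + 7| < 1/(3/4) = 4/3, so the radius of convergence is 4/3.
Check x = -17/3: the series is dominated by a constant times Σ 1/n², which converges (p = 2 > 1).
At x = -25/3: absolute convergence follows by limit comparison with Σ 1/n².

[-25/3, -17/3]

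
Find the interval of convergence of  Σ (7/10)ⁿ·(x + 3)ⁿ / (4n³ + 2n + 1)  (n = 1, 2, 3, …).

[-31/7, -11/7]

Apply the ratio test: |a_{n+1}| / |a_n| = [(4n³ + 2n + 1)/(4(n+1)³ + 2(n+1) + 1)] · 7/10, which tends to 7/10 as n → ∞.
Thus R = 1/(7/10) = 10/7.
When x = -11/7, the series is dominated by a constant times Σ 1/n³, which converges (p = 3 > 1).
Check x = -31/7: absolute convergence follows by limit comparison with Σ 1/n³.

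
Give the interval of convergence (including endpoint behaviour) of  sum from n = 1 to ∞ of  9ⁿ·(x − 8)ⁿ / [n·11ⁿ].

The ratio of consecutive coefficients is [n/(n+1)] · 9/11 → 9/11.
Convergence for |x − 8| · 9/11 < 1, i.e. |x − 8| < 11/9. So R = 11/9.
At x = 83/9: the terms behave like c/n; limit comparison with the harmonic series gives divergence.
Check x = 61/9: an alternating series whose terms decrease to 0 in absolute value, so it converges by the Leibniz criterion.

[61/9, 83/9)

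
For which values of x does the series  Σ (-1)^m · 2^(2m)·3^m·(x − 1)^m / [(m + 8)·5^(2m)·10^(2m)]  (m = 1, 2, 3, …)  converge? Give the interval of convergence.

Apply the ratio test: |a_{m+1}| / |a_m| = [(m + 8)/((m+1) + 8)] · 4·3/(25·100), which tends to 3/625 as m → ∞.
The series converges when 3/625 · |x − 1| < 1, giving R = 625/3.
Endpoint x = 628/3: convergence follows from the alternating series test (terms decrease monotonically to 0).
Check x = -622/3: the terms behave like c/m; limit comparison with the harmonic series gives divergence.

(-622/3, 628/3]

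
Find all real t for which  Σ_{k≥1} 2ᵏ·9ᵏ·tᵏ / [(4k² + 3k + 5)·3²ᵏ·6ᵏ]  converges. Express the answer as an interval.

[-3, 3]

Ratio test: |a_{k+1}/a_k| = [(4k² + 3k + 5)/(4(k+1)² + 3(k+1) + 5)] · 2·9/(9·6) → 1/3 as k → ∞.
Hence the series converges for |t| < 1/(1/3) = 3, so the radius of convergence is 3.
When t = 3, the terms are on the order of 1/k², so the series converges absolutely by comparison with the p-series (p = 2 > 1).
When t = -3, the series is dominated by a constant times Σ 1/k², which converges (p = 2 > 1).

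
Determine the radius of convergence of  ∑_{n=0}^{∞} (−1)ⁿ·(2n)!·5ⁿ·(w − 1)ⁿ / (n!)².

The ratio of consecutive coefficients is (2n+1)·(2n+2)/(n+1)² · 5 → 20.
Hence the series converges for |w − 1| < 1/(20) = 1/20, so the radius of convergence is 1/20.

R = 1/20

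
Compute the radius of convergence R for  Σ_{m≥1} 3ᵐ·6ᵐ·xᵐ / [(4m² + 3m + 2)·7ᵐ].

The ratio of consecutive coefficients is [(4m² + 3m + 2)/(4(m+1)² + 3(m+1) + 2)] · 3·6/7 → 18/7.
Thus R = 1/(18/7) = 7/18.

R = 7/18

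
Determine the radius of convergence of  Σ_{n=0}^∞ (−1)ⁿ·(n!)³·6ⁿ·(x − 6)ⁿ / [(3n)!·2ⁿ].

R = 9

By the ratio test, |a_{n+1}/a_n| = (n+1)³/[(3n+1)·(3n+2)·(3n+3)] · 6/2 → 1/9.
Thus R = 1/(1/9) = 9.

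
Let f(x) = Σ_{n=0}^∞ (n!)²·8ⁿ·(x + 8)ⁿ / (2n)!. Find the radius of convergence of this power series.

By the ratio test, |a_{n+1}/a_n| = (n+1)²/[(2n+1)·(2n+2)] · 8 → 2.
Convergence for |x + 8| · 2 < 1, i.e. |x + 8| < 1/2. So R = 1/2.

R = 1/2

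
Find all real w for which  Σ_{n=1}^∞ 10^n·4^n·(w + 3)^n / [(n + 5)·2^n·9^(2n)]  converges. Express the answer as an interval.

[-141/20, 21/20)

Ratio test: |a_{n+1}/a_n| = [(n + 5)/((n+1) + 5)] · 10·4/(2·81) → 20/81 as n → ∞.
Hence the series converges for |w + 3| < 1/(20/81) = 81/20, so the radius of convergence is 81/20.
Endpoint w = 21/20: comparison with the harmonic series Σ 1/n shows the series diverges.
When w = -141/20, the terms alternate in sign and decrease monotonically to 0 in absolute value (size ~ c/n), so the alternating series test gives convergence.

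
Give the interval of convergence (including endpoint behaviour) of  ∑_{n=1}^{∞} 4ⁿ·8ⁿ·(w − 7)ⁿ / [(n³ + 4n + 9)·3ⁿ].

Ratio test: |a_{n+1}/a_n| = [(n³ + 4n + 9)/((n+1)³ + 4(n+1) + 9)] · 4·8/3 → 32/3 as n → ∞.
Hence the series converges for |w − 7| < 1/(32/3) = 3/32, so the radius of convergence is 3/32.
At w = 227/32: the terms are on the order of 1/n³, so the series converges absolutely by comparison with the p-series (p = 3 > 1).
When w = 221/32, absolute convergence follows by limit comparison with Σ 1/n³.

[221/32, 227/32]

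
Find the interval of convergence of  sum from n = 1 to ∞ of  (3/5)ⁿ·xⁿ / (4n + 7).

By the ratio test, |a_{n+1}/a_n| = [(4n + 7)/(4(n+1) + 7)] · 3/5 → 3/5.
Hence the series converges for |x| < 1/(3/5) = 5/3, so the radius of convergence is 5/3.
At x = 5/3: comparison with the harmonic series Σ 1/n shows the series diverges.
When x = -5/3, an alternating series whose terms decrease to 0 in absolute value, so it converges by the Leibniz criterion.

[-5/3, 5/3)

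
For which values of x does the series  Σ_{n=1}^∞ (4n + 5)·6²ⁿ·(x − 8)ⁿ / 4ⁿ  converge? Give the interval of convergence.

The ratio of consecutive coefficients is [(4(n+1) + 5)/(4n + 5)] · 36/4 → 9.
Convergence for |x − 8| · 9 < 1, i.e. |x − 8| < 1/9. So R = 1/9.
Endpoint x = 73/9: the n-th term does not approach 0; divergence by the term test.
Check x = 71/9: the terms do not tend to 0, so the series diverges.

(71/9, 73/9)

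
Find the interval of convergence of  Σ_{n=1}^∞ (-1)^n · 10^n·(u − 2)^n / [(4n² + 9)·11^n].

[9/10, 31/10]

Apply the ratio test: |a_{n+1}| / |a_n| = [(4n² + 9)/(4(n+1)² + 9)] · 10/11, which tends to 10/11 as n → ∞.
Hence the series converges for |u − 2| < 1/(10/11) = 11/10, so the radius of convergence is 11/10.
Endpoint u = 31/10: the series is dominated by a constant times Σ 1/n², which converges (p = 2 > 1).
Endpoint u = 9/10: absolute convergence follows by limit comparison with Σ 1/n².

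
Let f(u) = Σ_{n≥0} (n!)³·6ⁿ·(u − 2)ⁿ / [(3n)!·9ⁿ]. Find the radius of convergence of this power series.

The ratio of consecutive coefficients is (n+1)³/[(3n+1)·(3n+2)·(3n+3)] · 6/9 → 2/81.
Hence the series converges for |u − 2| < 1/(2/81) = 81/2, so the radius of convergence is 81/2.

R = 81/2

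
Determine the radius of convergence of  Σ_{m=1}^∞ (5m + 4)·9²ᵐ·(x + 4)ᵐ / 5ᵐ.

Ratio test: |a_{m+1}/a_m| = [(5(m+1) + 4)/(5m + 4)] · 81/5 → 81/5 as m → ∞.
Hence the series converges for |x + 4| < 1/(81/5) = 5/81, so the radius of convergence is 5/81.

R = 5/81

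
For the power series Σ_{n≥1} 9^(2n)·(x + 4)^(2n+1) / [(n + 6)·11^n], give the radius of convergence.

R = √11/9

Apply the ratio test: |a_{n+1}| / |a_n| = [(n + 6)/((n+1) + 6)] · 81/11, which tends to 81/11 as n → ∞.
Writing y = (x + 4)², the series in y has radius 11/81, so |x + 4| < √(11/81) and R = √11/9.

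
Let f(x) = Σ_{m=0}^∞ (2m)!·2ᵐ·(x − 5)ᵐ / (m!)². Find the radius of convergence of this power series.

By the ratio test, |a_{m+1}/a_m| = (2m+1)·(2m+2)/(m+1)² · 2 → 8.
Convergence for |x − 5| · 8 < 1, i.e. |x − 5| < 1/8. So R = 1/8.

R = 1/8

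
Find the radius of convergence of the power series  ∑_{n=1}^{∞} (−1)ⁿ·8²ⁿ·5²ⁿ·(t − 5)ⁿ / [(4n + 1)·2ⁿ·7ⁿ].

Ratio test: |a_{n+1}/a_n| = [(4n + 1)/(4(n+1) + 1)] · 64·25/(2·7) → 800/7 as n → ∞.
The series converges when 800/7 · |t − 5| < 1, giving R = 7/800.

R = 7/800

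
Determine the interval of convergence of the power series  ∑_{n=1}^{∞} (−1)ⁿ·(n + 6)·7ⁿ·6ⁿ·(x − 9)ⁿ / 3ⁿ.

Ratio test: |a_{n+1}/a_n| = [((n+1) + 6)/(n + 6)] · 7·6/3 → 14 as n → ∞.
Hence the series converges for |x − 9| < 1/(14) = 1/14, so the radius of convergence is 1/14.
When x = 127/14, the n-th term does not approach 0; divergence by the term test.
At x = 125/14: the n-th term does not approach 0; divergence by the term test.

(125/14, 127/14)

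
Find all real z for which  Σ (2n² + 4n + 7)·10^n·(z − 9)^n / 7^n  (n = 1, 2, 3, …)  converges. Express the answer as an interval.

(83/10, 97/10)

By the ratio test, |a_{n+1}/a_n| = [(2(n+1)² + 4(n+1) + 7)/(2n² + 4n + 7)] · 10/7 → 10/7.
Convergence for |z − 9| · 10/7 < 1, i.e. |z − 9| < 7/10. So R = 7/10.
At z = 97/10: the n-th term does not approach 0; divergence by the term test.
When z = 83/10, the terms have absolute value of order n², which does not tend to 0, so the series diverges by the divergence test.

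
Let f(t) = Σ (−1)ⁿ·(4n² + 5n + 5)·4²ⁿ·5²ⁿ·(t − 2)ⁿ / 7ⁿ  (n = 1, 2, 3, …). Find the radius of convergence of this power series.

Ratio test: |a_{n+1}/a_n| = [(4(n+1)² + 5(n+1) + 5)/(4n² + 5n + 5)] · 16·25/7 → 400/7 as n → ∞.
Thus R = 1/(400/7) = 7/400.

R = 7/400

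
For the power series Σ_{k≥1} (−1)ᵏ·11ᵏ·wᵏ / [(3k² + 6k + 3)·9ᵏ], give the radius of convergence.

R = 9/11

Ratio test: |a_{k+1}/a_k| = [(3k² + 6k + 3)/(3(k+1)² + 6(k+1) + 3)] · 11/9 → 11/9 as k → ∞.
The series converges when 11/9 · |w| < 1, giving R = 9/11.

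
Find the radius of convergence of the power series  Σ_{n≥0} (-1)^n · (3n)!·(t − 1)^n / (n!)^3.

R = 1/27

Ratio test: |a_{n+1}/a_n| = (3n+1)·(3n+2)·(3n+3)/(n+1)³ → 27 as n → ∞.
The series converges when 27 · |t − 1| < 1, giving R = 1/27.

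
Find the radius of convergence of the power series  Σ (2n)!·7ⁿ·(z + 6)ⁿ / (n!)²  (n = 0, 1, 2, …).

R = 1/28

By the ratio test, |a_{n+1}/a_n| = (2n+1)·(2n+2)/(n+1)² · 7 → 28.
Thus R = 1/(28) = 1/28.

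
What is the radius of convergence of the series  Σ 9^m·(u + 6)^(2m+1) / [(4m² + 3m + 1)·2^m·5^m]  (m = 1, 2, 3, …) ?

The ratio of consecutive coefficients is [(4m² + 3m + 1)/(4(m+1)² + 3(m+1) + 1)] · 9/(2·5) → 9/10.
Writing y = (u + 6)², the series in y has radius 10/9, so |u + 6| < √(10/9) and R = √10/3.

R = √10/3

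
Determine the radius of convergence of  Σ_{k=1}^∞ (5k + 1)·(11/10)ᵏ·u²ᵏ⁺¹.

R = √110/11

Ratio test: |a_{k+1}/a_k| = [(5(k+1) + 1)/(5k + 1)] · 11/10 → 11/10 as k → ∞.
Successive powers of u differ by 2, so the series converges when |u|² · 11/10 < 1, i.e. |u| < √(10/11). So R = √110/11.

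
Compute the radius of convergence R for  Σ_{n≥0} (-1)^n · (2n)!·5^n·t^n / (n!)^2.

R = 1/20

By the ratio test, |a_{n+1}/a_n| = (2n+1)·(2n+2)/(n+1)² · 5 → 20.
Thus R = 1/(20) = 1/20.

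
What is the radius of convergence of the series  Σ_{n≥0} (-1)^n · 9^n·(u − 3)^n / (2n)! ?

By the ratio test, |a_{n+1}/a_n| = 9 · 1/[(2n+1)·(2n+2)] → 0.
The limit is 0, so the series converges for all u; R = ∞.

R = ∞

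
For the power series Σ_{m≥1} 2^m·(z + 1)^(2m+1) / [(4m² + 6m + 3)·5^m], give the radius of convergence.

R = √10/2

Apply the ratio test: |a_{m+1}| / |a_m| = [(4m² + 6m + 3)/(4(m+1)² + 6(m+1) + 3)] · 2/5, which tends to 2/5 as m → ∞.
Successive powers of (z + 1) differ by 2, so the series converges when |z + 1|² · 2/5 < 1, i.e. |z + 1| < √(5/2). So R = √10/2.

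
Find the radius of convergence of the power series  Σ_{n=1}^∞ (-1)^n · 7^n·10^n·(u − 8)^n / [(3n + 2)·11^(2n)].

R = 121/70

Apply the ratio test: |a_{n+1}| / |a_n| = [(3n + 2)/(3(n+1) + 2)] · 7·10/121, which tends to 70/121 as n → ∞.
Hence the series converges for |u − 8| < 1/(70/121) = 121/70, so the radius of convergence is 121/70.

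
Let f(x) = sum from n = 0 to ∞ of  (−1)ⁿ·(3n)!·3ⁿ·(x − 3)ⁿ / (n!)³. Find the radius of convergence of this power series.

R = 1/81

The ratio of consecutive coefficients is (3n+1)·(3n+2)·(3n+3)/(n+1)³ · 3 → 81.
Convergence for |x − 3| · 81 < 1, i.e. |x − 3| < 1/81. So R = 1/81.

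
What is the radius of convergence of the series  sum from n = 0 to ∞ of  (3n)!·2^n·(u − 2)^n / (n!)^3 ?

Apply the ratio test: |a_{n+1}| / |a_n| = (3n+1)·(3n+2)·(3n+3)/(n+1)³ · 2, which tends to 54 as n → ∞.
The series converges when 54 · |u − 2| < 1, giving R = 1/54.

R = 1/54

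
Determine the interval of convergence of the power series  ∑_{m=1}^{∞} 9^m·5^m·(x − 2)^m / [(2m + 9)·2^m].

[88/45, 92/45)

Ratio test: |a_{m+1}/a_m| = [(2m + 9)/(2(m+1) + 9)] · 9·5/2 → 45/2 as m → ∞.
Convergence for |x − 2| · 45/2 < 1, i.e. |x − 2| < 2/45. So R = 2/45.
At x = 92/45: comparison with the harmonic series Σ 1/m shows the series diverges.
Endpoint x = 88/45: convergence follows from the alternating series test (terms decrease monotonically to 0).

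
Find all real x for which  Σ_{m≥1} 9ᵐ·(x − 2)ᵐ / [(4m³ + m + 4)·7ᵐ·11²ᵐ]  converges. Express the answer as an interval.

Ratio test: |a_{m+1}/a_m| = [(4m³ + m + 4)/(4(m+1)³ + (m+1) + 4)] · 9/(7·121) → 9/847 as m → ∞.
The series converges when 9/847 · |x − 2| < 1, giving R = 847/9.
At x = 865/9: the series is dominated by a constant times Σ 1/m³, which converges (p = 3 > 1).
Check x = -829/9: absolute convergence follows by limit comparison with Σ 1/m³.

[-829/9, 865/9]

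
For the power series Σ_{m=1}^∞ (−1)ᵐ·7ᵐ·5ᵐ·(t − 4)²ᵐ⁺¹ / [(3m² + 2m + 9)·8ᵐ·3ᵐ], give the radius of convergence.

By the ratio test, |a_{m+1}/a_m| = [(3m² + 2m + 9)/(3(m+1)² + 2(m+1) + 9)] · 7·5/(8·3) → 35/24.
Writing y = (t − 4)², the series in y has radius 24/35, so |t − 4| < √(24/35) and R = 2√210/35.

R = 2√210/35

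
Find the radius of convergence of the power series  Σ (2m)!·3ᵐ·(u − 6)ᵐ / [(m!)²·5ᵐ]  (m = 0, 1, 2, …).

R = 5/12

By the ratio test, |a_{m+1}/a_m| = (2m+1)·(2m+2)/(m+1)² · 3/5 → 12/5.
Thus R = 1/(12/5) = 5/12.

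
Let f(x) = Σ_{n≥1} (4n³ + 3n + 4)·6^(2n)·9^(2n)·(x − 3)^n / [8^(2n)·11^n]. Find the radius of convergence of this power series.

Apply the ratio test: |a_{n+1}| / |a_n| = [(4(n+1)³ + 3(n+1) + 4)/(4n³ + 3n + 4)] · 36·81/(64·11), which tends to 729/176 as n → ∞.
Convergence for |x − 3| · 729/176 < 1, i.e. |x − 3| < 176/729. So R = 176/729.

R = 176/729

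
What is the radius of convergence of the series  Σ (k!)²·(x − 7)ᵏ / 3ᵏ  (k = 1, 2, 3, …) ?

R = 0

Apply the ratio test: |a_{k+1}| / |a_k| = (k+1)² · 1/3, which tends to ∞ as k → ∞.
The ratio grows without bound, so the series diverges whenever (x − 7) ≠ 0; it converges only at x = 7. R = 0.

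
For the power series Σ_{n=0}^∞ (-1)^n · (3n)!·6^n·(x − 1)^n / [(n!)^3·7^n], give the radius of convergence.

R = 7/162

Apply the ratio test: |a_{n+1}| / |a_n| = (3n+1)·(3n+2)·(3n+3)/(n+1)³ · 6/7, which tends to 162/7 as n → ∞.
Convergence for |x − 1| · 162/7 < 1, i.e. |x − 1| < 7/162. So R = 7/162.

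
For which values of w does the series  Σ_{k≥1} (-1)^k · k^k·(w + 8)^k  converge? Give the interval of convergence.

{-8}

Root test: |a_k|^(1/k) = k → ∞.
The root grows without bound, so R = 0 (convergence only at w = -8).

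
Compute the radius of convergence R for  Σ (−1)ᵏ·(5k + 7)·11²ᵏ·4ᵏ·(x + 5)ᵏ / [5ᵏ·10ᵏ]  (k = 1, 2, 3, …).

The ratio of consecutive coefficients is [(5(k+1) + 7)/(5k + 7)] · 121·4/(5·10) → 242/25.
The series converges when 242/25 · |x + 5| < 1, giving R = 25/242.

R = 25/242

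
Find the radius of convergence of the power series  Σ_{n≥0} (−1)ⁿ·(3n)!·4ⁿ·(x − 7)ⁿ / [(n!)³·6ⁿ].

The ratio of consecutive coefficients is (3n+1)·(3n+2)·(3n+3)/(n+1)³ · 4/6 → 18.
Convergence for |x − 7| · 18 < 1, i.e. |x − 7| < 1/18. So R = 1/18.

R = 1/18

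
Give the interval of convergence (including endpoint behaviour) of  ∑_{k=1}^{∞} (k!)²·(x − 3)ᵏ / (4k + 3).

By the ratio test, |a_{k+1}/a_k| = (k+1)² · (4k + 3)/(4(k+1) + 3) → ∞.
The terms grow without bound for any (x − 3) ≠ 0, so R = 0 (convergence only at x = 3).

{3}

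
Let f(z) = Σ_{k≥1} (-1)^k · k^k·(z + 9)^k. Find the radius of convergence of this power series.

Root test: |a_k|^(1/k) = k → ∞.
The root grows without bound, so R = 0 (convergence only at z = -9).

R = 0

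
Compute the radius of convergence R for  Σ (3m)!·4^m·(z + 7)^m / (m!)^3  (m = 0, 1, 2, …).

R = 1/108

The ratio of consecutive coefficients is (3m+1)·(3m+2)·(3m+3)/(m+1)³ · 4 → 108.
Convergence for |z + 7| · 108 < 1, i.e. |z + 7| < 1/108. So R = 1/108.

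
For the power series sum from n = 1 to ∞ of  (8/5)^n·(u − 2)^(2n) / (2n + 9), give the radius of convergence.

R = √10/4

Apply the ratio test: |a_{n+1}| / |a_n| = [(2n + 9)/(2(n+1) + 9)] · 8/5, which tends to 8/5 as n → ∞.
Writing y = (u − 2)², the series in y has radius 5/8, so |u − 2| < √(5/8) and R = √10/4.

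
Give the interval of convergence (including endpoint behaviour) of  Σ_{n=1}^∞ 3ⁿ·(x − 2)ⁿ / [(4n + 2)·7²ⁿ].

Ratio test: |a_{n+1}/a_n| = [(4n + 2)/(4(n+1) + 2)] · 3/49 → 3/49 as n → ∞.
Hence the series converges for |x − 2| < 1/(3/49) = 49/3, so the radius of convergence is 49/3.
At x = 55/3: comparison with the harmonic series Σ 1/n shows the series diverges.
Check x = -43/3: convergence follows from the alternating series test (terms decrease monotonically to 0).

[-43/3, 55/3)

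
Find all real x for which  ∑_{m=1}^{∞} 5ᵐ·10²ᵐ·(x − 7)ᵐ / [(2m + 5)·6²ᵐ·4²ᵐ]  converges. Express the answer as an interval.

[731/125, 1019/125)

The ratio of consecutive coefficients is [(2m + 5)/(2(m+1) + 5)] · 5·100/(36·16) → 125/144.
Hence the series converges for |x − 7| < 1/(125/144) = 144/125, so the radius of convergence is 144/125.
Endpoint x = 1019/125: comparison with the harmonic series Σ 1/m shows the series diverges.
When x = 731/125, convergence follows from the alternating series test (terms decrease monotonically to 0).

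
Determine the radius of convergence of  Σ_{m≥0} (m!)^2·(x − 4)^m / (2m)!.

Apply the ratio test: |a_{m+1}| / |a_m| = (m+1)²/[(2m+1)·(2m+2)], which tends to 1/4 as m → ∞.
The series converges when 1/4 · |x − 4| < 1, giving R = 4.

R = 4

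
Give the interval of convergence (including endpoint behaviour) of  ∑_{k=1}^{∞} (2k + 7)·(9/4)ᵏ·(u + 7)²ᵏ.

(-23/3, -19/3)

Ratio test: |a_{k+1}/a_k| = [(2(k+1) + 7)/(2k + 7)] · 9/4 → 9/4 as k → ∞.
Since the exponent of (u + 7) increases by 2 each term, convergence requires |u + 7|² < 4/9, hence R = 2/3.
When u = -19/3, the terms have absolute value of order k, which does not tend to 0, so the series diverges by the divergence test.
Check u = -23/3: the terms do not tend to 0, so the series diverges.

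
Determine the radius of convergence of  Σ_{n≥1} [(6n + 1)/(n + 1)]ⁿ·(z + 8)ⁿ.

Root test: |a_n|^(1/n) = (6n + 1)/(n + 1) → 6.
Convergence for |z + 8| · 6 < 1, i.e. |z + 8| < 1/6. So R = 1/6.

R = 1/6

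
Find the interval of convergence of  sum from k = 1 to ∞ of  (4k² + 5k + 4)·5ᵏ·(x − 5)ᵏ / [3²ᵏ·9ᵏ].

(-56/5, 106/5)

By the ratio test, |a_{k+1}/a_k| = [(4(k+1)² + 5(k+1) + 4)/(4k² + 5k + 4)] · 5/(9·9) → 5/81.
The series converges when 5/81 · |x − 5| < 1, giving R = 81/5.
When x = 106/5, the k-th term does not approach 0; divergence by the term test.
At x = -56/5: the k-th term does not approach 0; divergence by the term test.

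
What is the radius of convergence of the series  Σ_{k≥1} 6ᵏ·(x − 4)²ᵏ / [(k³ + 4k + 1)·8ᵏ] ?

R = 2√3/3

Apply the ratio test: |a_{k+1}| / |a_k| = [(k³ + 4k + 1)/((k+1)³ + 4(k+1) + 1)] · 6/8, which tends to 3/4 as k → ∞.
Since the exponent of (x − 4) increases by 2 each term, convergence requires |x − 4|² < 4/3, hence R = 2√3/3.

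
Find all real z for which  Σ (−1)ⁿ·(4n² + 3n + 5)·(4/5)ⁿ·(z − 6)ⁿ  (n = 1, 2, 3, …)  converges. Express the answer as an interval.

Ratio test: |a_{n+1}/a_n| = [(4(n+1)² + 3(n+1) + 5)/(4n² + 3n + 5)] · 4/5 → 4/5 as n → ∞.
Convergence for |z − 6| · 4/5 < 1, i.e. |z − 6| < 5/4. So R = 5/4.
At z = 29/4: the n-th term does not approach 0; divergence by the term test.
At z = 19/4: the terms have absolute value of order n², which does not tend to 0, so the series diverges by the divergence test.

(19/4, 29/4)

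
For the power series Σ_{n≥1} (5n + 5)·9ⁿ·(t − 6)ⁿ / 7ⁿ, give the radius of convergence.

Apply the ratio test: |a_{n+1}| / |a_n| = [(5(n+1) + 5)/(5n + 5)] · 9/7, which tends to 9/7 as n → ∞.
Convergence for |t − 6| · 9/7 < 1, i.e. |t − 6| < 7/9. So R = 7/9.

R = 7/9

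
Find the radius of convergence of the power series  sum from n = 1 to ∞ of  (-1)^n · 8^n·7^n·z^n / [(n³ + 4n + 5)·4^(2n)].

R = 2/7

The ratio of consecutive coefficients is [(n³ + 4n + 5)/((n+1)³ + 4(n+1) + 5)] · 8·7/16 → 7/2.
Hence the series converges for |z| < 1/(7/2) = 2/7, so the radius of convergence is 2/7.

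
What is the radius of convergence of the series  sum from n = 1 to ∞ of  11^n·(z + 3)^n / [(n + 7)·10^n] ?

R = 10/11

Ratio test: |a_{n+1}/a_n| = [(n + 7)/((n+1) + 7)] · 11/10 → 11/10 as n → ∞.
Thus R = 1/(11/10) = 10/11.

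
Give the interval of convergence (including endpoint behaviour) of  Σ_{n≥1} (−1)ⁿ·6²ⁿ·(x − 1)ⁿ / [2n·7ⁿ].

Ratio test: |a_{n+1}/a_n| = [2n/2(n+1)] · 36/7 → 36/7 as n → ∞.
The series converges when 36/7 · |x − 1| < 1, giving R = 7/36.
At x = 43/36: an alternating series whose terms decrease to 0 in absolute value, so it converges by the Leibniz criterion.
At x = 29/36: the terms are asymptotic to a nonzero constant times 1/n, so the series diverges by limit comparison with Σ 1/n.

(29/36, 43/36]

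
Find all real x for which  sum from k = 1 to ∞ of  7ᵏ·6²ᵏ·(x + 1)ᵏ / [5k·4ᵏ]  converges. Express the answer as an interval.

Ratio test: |a_{k+1}/a_k| = [5k/5(k+1)] · 7·36/4 → 63 as k → ∞.
The series converges when 63 · |x + 1| < 1, giving R = 1/63.
At x = -62/63: comparison with the harmonic series Σ 1/k shows the series diverges.
Check x = -64/63: the terms alternate in sign and decrease monotonically to 0 in absolute value (size ~ c/k), so the alternating series test gives convergence.

[-64/63, -62/63)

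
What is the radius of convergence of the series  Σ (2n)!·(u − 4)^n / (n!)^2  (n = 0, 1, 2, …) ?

R = 1/4

Ratio test: |a_{n+1}/a_n| = (2n+1)·(2n+2)/(n+1)² → 4 as n → ∞.
Convergence for |u − 4| · 4 < 1, i.e. |u − 4| < 1/4. So R = 1/4.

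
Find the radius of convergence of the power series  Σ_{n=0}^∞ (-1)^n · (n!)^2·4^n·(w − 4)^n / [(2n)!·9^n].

Ratio test: |a_{n+1}/a_n| = (n+1)²/[(2n+1)·(2n+2)] · 4/9 → 1/9 as n → ∞.
The series converges when 1/9 · |w − 4| < 1, giving R = 9.

R = 9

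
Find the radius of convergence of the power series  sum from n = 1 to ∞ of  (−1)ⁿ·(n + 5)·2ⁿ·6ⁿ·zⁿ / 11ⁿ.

R = 11/12

The ratio of consecutive coefficients is [((n+1) + 5)/(n + 5)] · 2·6/11 → 12/11.
Convergence for |z| · 12/11 < 1, i.e. |z| < 11/12. So R = 11/12.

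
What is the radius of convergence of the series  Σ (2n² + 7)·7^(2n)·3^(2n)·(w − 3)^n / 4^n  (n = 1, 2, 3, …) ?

By the ratio test, |a_{n+1}/a_n| = [(2(n+1)² + 7)/(2n² + 7)] · 49·9/4 → 441/4.
Convergence for |w − 3| · 441/4 < 1, i.e. |w − 3| < 4/441. So R = 4/441.

R = 4/441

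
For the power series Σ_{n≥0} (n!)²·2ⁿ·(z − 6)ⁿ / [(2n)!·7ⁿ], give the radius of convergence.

R = 14

By the ratio test, |a_{n+1}/a_n| = (n+1)²/[(2n+1)·(2n+2)] · 2/7 → 1/14.
Thus R = 1/(1/14) = 14.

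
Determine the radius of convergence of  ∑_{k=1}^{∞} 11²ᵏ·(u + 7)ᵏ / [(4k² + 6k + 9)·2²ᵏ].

R = 4/121

The ratio of consecutive coefficients is [(4k² + 6k + 9)/(4(k+1)² + 6(k+1) + 9)] · 121/4 → 121/4.
Thus R = 1/(121/4) = 4/121.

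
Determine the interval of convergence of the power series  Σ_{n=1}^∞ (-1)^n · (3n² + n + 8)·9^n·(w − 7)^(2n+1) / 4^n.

(19/3, 23/3)

Apply the ratio test: |a_{n+1}| / |a_n| = [(3(n+1)² + (n+1) + 8)/(3n² + n + 8)] · 9/4, which tends to 9/4 as n → ∞.
Writing y = (w − 7)², the series in y has radius 4/9, so |w − 7| < √(4/9) = 2/3 and R = 2/3.
When w = 23/3, the terms have absolute value of order n², which does not tend to 0, so the series diverges by the divergence test.
Endpoint w = 19/3: the n-th term does not approach 0; divergence by the term test.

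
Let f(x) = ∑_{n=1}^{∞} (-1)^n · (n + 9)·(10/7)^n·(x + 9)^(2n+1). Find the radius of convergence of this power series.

Ratio test: |a_{n+1}/a_n| = [((n+1) + 9)/(n + 9)] · 10/7 → 10/7 as n → ∞.
Successive powers of (x + 9) differ by 2, so the series converges when |x + 9|² · 10/7 < 1, i.e. |x + 9| < √(7/10). So R = √70/10.

R = √70/10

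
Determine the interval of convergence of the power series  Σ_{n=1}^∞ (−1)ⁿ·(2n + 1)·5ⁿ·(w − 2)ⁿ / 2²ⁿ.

Apply the ratio test: |a_{n+1}| / |a_n| = [(2(n+1) + 1)/(2n + 1)] · 5/4, which tends to 5/4 as n → ∞.
Convergence for |w − 2| · 5/4 < 1, i.e. |w − 2| < 4/5. So R = 4/5.
Check w = 14/5: the terms do not tend to 0, so the series diverges.
When w = 6/5, the n-th term does not approach 0; divergence by the term test.

(6/5, 14/5)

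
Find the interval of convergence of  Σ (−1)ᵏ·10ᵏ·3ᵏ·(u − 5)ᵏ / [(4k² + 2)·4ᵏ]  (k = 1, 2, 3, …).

[73/15, 77/15]

By the ratio test, |a_{k+1}/a_k| = [(4k² + 2)/(4(k+1)² + 2)] · 10·3/4 → 15/2.
Thus R = 1/(15/2) = 2/15.
Check u = 77/15: absolute convergence follows by limit comparison with Σ 1/k².
At u = 73/15: absolute convergence follows by limit comparison with Σ 1/k².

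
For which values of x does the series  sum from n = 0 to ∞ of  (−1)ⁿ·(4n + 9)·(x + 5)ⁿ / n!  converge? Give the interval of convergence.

The ratio of consecutive coefficients is (4(n+1) + 9)/(4n + 9) · 1/(n+1) → 0.
The limit is 0, so the series converges for all x; R = ∞.

(−∞, ∞)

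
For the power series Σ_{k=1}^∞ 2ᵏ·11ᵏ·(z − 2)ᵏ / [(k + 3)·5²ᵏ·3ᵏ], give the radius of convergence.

R = 75/22

By the ratio test, |a_{k+1}/a_k| = [(k + 3)/((k+1) + 3)] · 2·11/(25·3) → 22/75.
The series converges when 22/75 · |z − 2| < 1, giving R = 75/22.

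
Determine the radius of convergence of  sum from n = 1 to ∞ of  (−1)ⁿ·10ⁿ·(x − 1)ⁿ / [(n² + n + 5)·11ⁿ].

R = 11/10

Ratio test: |a_{n+1}/a_n| = [(n² + n + 5)/((n+1)² + (n+1) + 5)] · 10/11 → 10/11 as n → ∞.
Convergence for |x − 1| · 10/11 < 1, i.e. |x − 1| < 11/10. So R = 11/10.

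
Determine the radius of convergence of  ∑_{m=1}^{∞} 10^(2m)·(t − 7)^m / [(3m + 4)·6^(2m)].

R = 9/25

Apply the ratio test: |a_{m+1}| / |a_m| = [(3m + 4)/(3(m+1) + 4)] · 100/36, which tends to 25/9 as m → ∞.
The series converges when 25/9 · |t − 7| < 1, giving R = 9/25.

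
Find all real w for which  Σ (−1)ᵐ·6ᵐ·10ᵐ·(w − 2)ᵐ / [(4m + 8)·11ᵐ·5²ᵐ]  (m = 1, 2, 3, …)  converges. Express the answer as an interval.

(-31/12, 79/12]

Apply the ratio test: |a_{m+1}| / |a_m| = [(4m + 8)/(4(m+1) + 8)] · 6·10/(11·25), which tends to 12/55 as m → ∞.
The series converges when 12/55 · |w − 2| < 1, giving R = 55/12.
At w = 79/12: convergence follows from the alternating series test (terms decrease monotonically to 0).
At w = -31/12: the terms are asymptotic to a nonzero constant times 1/m, so the series diverges by limit comparison with Σ 1/m.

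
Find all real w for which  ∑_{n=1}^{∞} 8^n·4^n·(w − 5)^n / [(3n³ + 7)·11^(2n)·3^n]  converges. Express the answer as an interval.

[-203/32, 523/32]

By the ratio test, |a_{n+1}/a_n| = [(3n³ + 7)/(3(n+1)³ + 7)] · 8·4/(121·3) → 32/363.
The series converges when 32/363 · |w − 5| < 1, giving R = 363/32.
When w = 523/32, absolute convergence follows by limit comparison with Σ 1/n³.
When w = -203/32, the series is dominated by a constant times Σ 1/n³, which converges (p = 3 > 1).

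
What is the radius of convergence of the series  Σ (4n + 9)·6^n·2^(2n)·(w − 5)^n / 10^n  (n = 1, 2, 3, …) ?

R = 5/12

Ratio test: |a_{n+1}/a_n| = [(4(n+1) + 9)/(4n + 9)] · 6·4/10 → 12/5 as n → ∞.
Hence the series converges for |w − 5| < 1/(12/5) = 5/12, so the radius of convergence is 5/12.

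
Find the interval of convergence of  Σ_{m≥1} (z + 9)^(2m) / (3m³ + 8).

[-10, -8]

Ratio test: |a_{m+1}/a_m| = (3m³ + 8)/(3(m+1)³ + 8) → 1 as m → ∞.
Since the exponent of (z + 9) increases by 2 each term, convergence requires |z + 9|² < 1, hence R = 1.
When z = -8, absolute convergence follows by limit comparison with Σ 1/m³.
Check z = -10: the series is dominated by a constant times Σ 1/m³, which converges (p = 3 > 1).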